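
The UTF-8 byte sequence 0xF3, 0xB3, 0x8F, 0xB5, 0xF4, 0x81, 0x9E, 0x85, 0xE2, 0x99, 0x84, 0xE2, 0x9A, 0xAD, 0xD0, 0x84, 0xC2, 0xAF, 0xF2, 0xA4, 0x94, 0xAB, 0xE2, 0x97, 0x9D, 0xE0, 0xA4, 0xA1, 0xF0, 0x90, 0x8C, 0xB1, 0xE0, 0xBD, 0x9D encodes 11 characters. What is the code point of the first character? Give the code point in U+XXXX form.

U+F33F5

Offset 0: leading byte 0xF3 = 11110011 → 4-byte char #1 = F3 B3 8F B5.
Leading byte 0xF3 = 11110011 matches 11110xxx → 4-byte sequence.
Byte 1: 0xF3 = 11110011, payload 011 (3 bits).
Byte 2: 0xB3 = 10110011 (10xxxxxx ✓), payload 110011.
Byte 3: 0x8F = 10001111 (10xxxxxx ✓), payload 001111.
Byte 4: 0xB5 = 10110101 (10xxxxxx ✓), payload 110101.
Concatenate: 011110011001111110101 = 0xF33F5 (21 bits → U+F33F5).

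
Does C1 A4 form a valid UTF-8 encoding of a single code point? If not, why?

invalid (overlong encoding)

Leading byte 0xC1 = 11000001 → 2-byte form.
Continuation bytes all match 10xxxxxx. Payload decodes to 0x64.
But 0x64 < 0x80, the minimum for a 2-byte sequence — this is an overlong encoding.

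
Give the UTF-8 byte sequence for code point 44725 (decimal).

EA BA B5

U+AEB5 = 0xAEB5 = 44725 decimal. In range U+0800–U+FFFF → 3-byte form: 1110xxxx 10xxxxxx 10xxxxxx.
Binary (16 bits): 1010111010110101.
Split 4+6+6: 1010 | 111010 | 110101.
Byte 1: 11101010 = 0xEA.
Byte 2: 10111010 = 0xBA.
Byte 3: 10110101 = 0xB5.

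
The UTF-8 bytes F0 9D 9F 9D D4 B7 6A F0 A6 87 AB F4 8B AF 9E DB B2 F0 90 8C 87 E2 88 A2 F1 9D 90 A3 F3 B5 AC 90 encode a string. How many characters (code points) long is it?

10

Byte at offset 0: 0xF0 = 11110000 → 4-byte char (#1). Advance 4.
Byte at offset 4: 0xD4 = 11010100 → 2-byte char (#2). Advance 2.
Byte at offset 6: 0x6A = 01101010 → 1-byte char (#3). Advance 1.
Byte at offset 7: 0xF0 = 11110000 → 4-byte char (#4). Advance 4.
Byte at offset 11: 0xF4 = 11110100 → 4-byte char (#5). Advance 4.
Byte at offset 15: 0xDB = 11011011 → 2-byte char (#6). Advance 2.
Byte at offset 17: 0xF0 = 11110000 → 4-byte char (#7). Advance 4.
Byte at offset 21: 0xE2 = 11100010 → 3-byte char (#8). Advance 3.
Byte at offset 24: 0xF1 = 11110001 → 4-byte char (#9). Advance 4.
Byte at offset 28: 0xF3 = 11110011 → 4-byte char (#10). Advance 4.
Reached end at offset 32 after 10 code points.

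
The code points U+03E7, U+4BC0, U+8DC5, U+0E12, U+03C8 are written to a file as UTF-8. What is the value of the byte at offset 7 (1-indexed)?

1-indexed offset 7 is 0-indexed offset 6.
U+03E7 → 2-byte form CF A7 at offsets 0–1.
U+4BC0 → 3-byte form E4 AF 80 at offsets 2–4.
U+8DC5 → 3-byte form E8 B7 85 at offsets 5–7.
Offset 6 falls in char 3's range; it's byte 2 of E8 B7 85 = 0xB7.

0xB7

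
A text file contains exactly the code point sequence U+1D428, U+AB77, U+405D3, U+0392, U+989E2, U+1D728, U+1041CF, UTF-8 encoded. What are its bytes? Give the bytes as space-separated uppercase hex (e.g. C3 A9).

F0 9D 90 A8 EA AD B7 F1 80 97 93 CE 92 F2 98 A7 A2 F0 9D 9C A8 F4 84 87 8F

U+1D428: 4-byte form → F0 9D 90 A8.
U+AB77: 3-byte form → EA AD B7.
U+405D3: 4-byte form → F1 80 97 93.
U+0392: 2-byte form → CE 92.
U+989E2: 4-byte form → F2 98 A7 A2.
U+1D728: 4-byte form → F0 9D 9C A8.
U+1041CF: 4-byte form → F4 84 87 8F.
Concatenated (25 bytes): F0 9D 90 A8 EA AD B7 F1 80 97 93 CE 92 F2 98 A7 A2 F0 9D 9C A8 F4 84 87 8F.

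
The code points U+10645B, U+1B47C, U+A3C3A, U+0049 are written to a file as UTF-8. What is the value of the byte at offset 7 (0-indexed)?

0xBC

U+10645B → 4-byte form F4 86 91 9B at offsets 0–3.
U+1B47C → 4-byte form F0 9B 91 BC at offsets 4–7.
Offset 7 falls in char 2's range; it's byte 4 of F0 9B 91 BC = 0xBC.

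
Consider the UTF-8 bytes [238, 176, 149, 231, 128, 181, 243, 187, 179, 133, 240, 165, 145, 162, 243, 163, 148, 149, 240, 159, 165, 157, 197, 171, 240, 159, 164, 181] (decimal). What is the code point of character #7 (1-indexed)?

U+016B

Offset 0: leading byte 0xEE = 11101110 → 3-byte char #1 = EE B0 95.
Offset 3: leading byte 0xE7 = 11100111 → 3-byte char #2 = E7 80 B5.
Offset 6: leading byte 0xF3 = 11110011 → 4-byte char #3 = F3 BB B3 85.
Offset 10: leading byte 0xF0 = 11110000 → 4-byte char #4 = F0 A5 91 A2.
Offset 14: leading byte 0xF3 = 11110011 → 4-byte char #5 = F3 A3 94 95.
Offset 18: leading byte 0xF0 = 11110000 → 4-byte char #6 = F0 9F A5 9D.
Offset 22: leading byte 0xC5 = 11000101 → 2-byte char #7 = C5 AB.
Leading byte 0xC5 = 11000101 matches 110xxxxx → 2-byte sequence.
Byte 1: 0xC5 = 11000101, payload 00101 (5 bits).
Byte 2: 0xAB = 10101011 (10xxxxxx ✓), payload 101011.
Concatenate: 00101101011 = 0x16B (11 bits → U+016B).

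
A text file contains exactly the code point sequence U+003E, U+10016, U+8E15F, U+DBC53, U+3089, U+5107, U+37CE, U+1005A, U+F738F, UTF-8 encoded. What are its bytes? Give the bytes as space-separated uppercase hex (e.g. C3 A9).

3E F0 90 80 96 F2 8E 85 9F F3 9B B1 93 E3 82 89 E5 84 87 E3 9F 8E F0 90 81 9A F3 B7 8E 8F

U+003E: 1-byte form → 3E.
U+10016: 4-byte form → F0 90 80 96.
U+8E15F: 4-byte form → F2 8E 85 9F.
U+DBC53: 4-byte form → F3 9B B1 93.
U+3089: 3-byte form → E3 82 89.
U+5107: 3-byte form → E5 84 87.
U+37CE: 3-byte form → E3 9F 8E.
U+1005A: 4-byte form → F0 90 81 9A.
U+F738F: 4-byte form → F3 B7 8E 8F.
Concatenated (30 bytes): 3E F0 90 80 96 F2 8E 85 9F F3 9B B1 93 E3 82 89 E5 84 87 E3 9F 8E F0 90 81 9A F3 B7 8E 8F.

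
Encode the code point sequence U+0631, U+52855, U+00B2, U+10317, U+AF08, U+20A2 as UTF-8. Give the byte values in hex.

D8 B1 F1 92 A1 95 C2 B2 F0 90 8C 97 EA BC 88 E2 82 A2

U+0631: 2-byte form → D8 B1.
U+52855: 4-byte form → F1 92 A1 95.
U+00B2: 2-byte form → C2 B2.
U+10317: 4-byte form → F0 90 8C 97.
U+AF08: 3-byte form → EA BC 88.
U+20A2: 3-byte form → E2 82 A2.
Concatenated (18 bytes): D8 B1 F1 92 A1 95 C2 B2 F0 90 8C 97 EA BC 88 E2 82 A2.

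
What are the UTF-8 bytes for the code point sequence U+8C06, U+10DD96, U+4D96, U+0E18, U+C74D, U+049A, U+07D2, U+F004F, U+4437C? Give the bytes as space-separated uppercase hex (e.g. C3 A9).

U+8C06: 3-byte form → E8 B0 86.
U+10DD96: 4-byte form → F4 8D B6 96.
U+4D96: 3-byte form → E4 B6 96.
U+0E18: 3-byte form → E0 B8 98.
U+C74D: 3-byte form → EC 9D 8D.
U+049A: 2-byte form → D2 9A.
U+07D2: 2-byte form → DF 92.
U+F004F: 4-byte form → F3 B0 81 8F.
U+4437C: 4-byte form → F1 84 8D BC.
Concatenated (28 bytes): E8 B0 86 F4 8D B6 96 E4 B6 96 E0 B8 98 EC 9D 8D D2 9A DF 92 F3 B0 81 8F F1 84 8D BC.

E8 B0 86 F4 8D B6 96 E4 B6 96 E0 B8 98 EC 9D 8D D2 9A DF 92 F3 B0 81 8F F1 84 8D BC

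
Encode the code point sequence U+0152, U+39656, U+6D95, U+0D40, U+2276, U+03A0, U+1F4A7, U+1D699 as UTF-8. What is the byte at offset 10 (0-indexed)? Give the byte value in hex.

U+0152 → 2-byte form C5 92 at offsets 0–1.
U+39656 → 4-byte form F0 B9 99 96 at offsets 2–5.
U+6D95 → 3-byte form E6 B6 95 at offsets 6–8.
U+0D40 → 3-byte form E0 B5 80 at offsets 9–11.
Offset 10 falls in char 4's range; it's byte 2 of E0 B5 80 = 0xB5.

0xB5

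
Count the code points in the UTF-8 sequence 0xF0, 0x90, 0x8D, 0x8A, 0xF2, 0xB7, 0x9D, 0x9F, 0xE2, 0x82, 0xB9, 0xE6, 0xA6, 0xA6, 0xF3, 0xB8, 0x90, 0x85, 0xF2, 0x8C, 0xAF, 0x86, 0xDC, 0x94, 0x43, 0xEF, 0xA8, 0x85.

9

Byte at offset 0: 0xF0 = 11110000 → 4-byte char (#1). Advance 4.
Byte at offset 4: 0xF2 = 11110010 → 4-byte char (#2). Advance 4.
Byte at offset 8: 0xE2 = 11100010 → 3-byte char (#3). Advance 3.
Byte at offset 11: 0xE6 = 11100110 → 3-byte char (#4). Advance 3.
Byte at offset 14: 0xF3 = 11110011 → 4-byte char (#5). Advance 4.
Byte at offset 18: 0xF2 = 11110010 → 4-byte char (#6). Advance 4.
Byte at offset 22: 0xDC = 11011100 → 2-byte char (#7). Advance 2.
Byte at offset 24: 0x43 = 01000011 → 1-byte char (#8). Advance 1.
Byte at offset 25: 0xEF = 11101111 → 3-byte char (#9). Advance 3.
Reached end at offset 28 after 9 code points.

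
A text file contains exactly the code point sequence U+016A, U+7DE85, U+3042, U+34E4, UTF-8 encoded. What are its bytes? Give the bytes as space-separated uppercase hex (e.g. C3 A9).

U+016A: 2-byte form → C5 AA.
U+7DE85: 4-byte form → F1 BD BA 85.
U+3042: 3-byte form → E3 81 82.
U+34E4: 3-byte form → E3 93 A4.
Concatenated (12 bytes): C5 AA F1 BD BA 85 E3 81 82 E3 93 A4.

C5 AA F1 BD BA 85 E3 81 82 E3 93 A4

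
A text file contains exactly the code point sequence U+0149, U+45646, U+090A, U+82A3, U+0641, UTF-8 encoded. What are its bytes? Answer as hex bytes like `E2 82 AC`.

U+0149: 2-byte form → C5 89.
U+45646: 4-byte form → F1 85 99 86.
U+090A: 3-byte form → E0 A4 8A.
U+82A3: 3-byte form → E8 8A A3.
U+0641: 2-byte form → D9 81.
Concatenated (14 bytes): C5 89 F1 85 99 86 E0 A4 8A E8 8A A3 D9 81.

C5 89 F1 85 99 86 E0 A4 8A E8 8A A3 D9 81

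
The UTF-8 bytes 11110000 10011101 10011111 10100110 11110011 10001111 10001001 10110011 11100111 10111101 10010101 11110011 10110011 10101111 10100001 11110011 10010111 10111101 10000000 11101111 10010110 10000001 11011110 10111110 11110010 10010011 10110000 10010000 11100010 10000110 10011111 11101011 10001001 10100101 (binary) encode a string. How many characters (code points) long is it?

Byte at offset 0: 0xF0 = 11110000 → 4-byte char (#1). Advance 4.
Byte at offset 4: 0xF3 = 11110011 → 4-byte char (#2). Advance 4.
Byte at offset 8: 0xE7 = 11100111 → 3-byte char (#3). Advance 3.
Byte at offset 11: 0xF3 = 11110011 → 4-byte char (#4). Advance 4.
Byte at offset 15: 0xF3 = 11110011 → 4-byte char (#5). Advance 4.
Byte at offset 19: 0xEF = 11101111 → 3-byte char (#6). Advance 3.
Byte at offset 22: 0xDE = 11011110 → 2-byte char (#7). Advance 2.
Byte at offset 24: 0xF2 = 11110010 → 4-byte char (#8). Advance 4.
Byte at offset 28: 0xE2 = 11100010 → 3-byte char (#9). Advance 3.
Byte at offset 31: 0xEB = 11101011 → 3-byte char (#10). Advance 3.
Reached end at offset 34 after 10 code points.

10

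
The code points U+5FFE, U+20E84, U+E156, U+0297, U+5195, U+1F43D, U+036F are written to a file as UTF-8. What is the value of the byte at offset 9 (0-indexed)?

0x96

U+5FFE → 3-byte form E5 BF BE at offsets 0–2.
U+20E84 → 4-byte form F0 A0 BA 84 at offsets 3–6.
U+E156 → 3-byte form EE 85 96 at offsets 7–9.
Offset 9 falls in char 3's range; it's byte 3 of EE 85 96 = 0x96.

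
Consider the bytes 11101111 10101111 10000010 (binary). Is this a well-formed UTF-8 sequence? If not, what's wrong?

valid

Leading byte 0xEF = 11101111 → 3-byte form.
Continuation bytes 0xAF=10101111, 0x82=10000010 all match 10xxxxxx.
Decoded value 0xFBC2 is ≥ 0x800 (shortest form) and not a surrogate.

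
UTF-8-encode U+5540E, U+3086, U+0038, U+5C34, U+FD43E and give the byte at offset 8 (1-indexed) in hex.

0x38

1-indexed offset 8 is 0-indexed offset 7.
U+5540E → 4-byte form F1 95 90 8E at offsets 0–3.
U+3086 → 3-byte form E3 82 86 at offsets 4–6.
U+0038 → 1-byte form 38 at offsets 7–7.
Offset 7 falls in char 3's range; it's byte 1 of 38 = 0x38.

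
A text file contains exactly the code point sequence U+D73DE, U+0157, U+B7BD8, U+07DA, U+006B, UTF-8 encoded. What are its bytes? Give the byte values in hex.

F3 97 8F 9E C5 97 F2 B7 AF 98 DF 9A 6B

U+D73DE: 4-byte form → F3 97 8F 9E.
U+0157: 2-byte form → C5 97.
U+B7BD8: 4-byte form → F2 B7 AF 98.
U+07DA: 2-byte form → DF 9A.
U+006B: 1-byte form → 6B.
Concatenated (13 bytes): F3 97 8F 9E C5 97 F2 B7 AF 98 DF 9A 6B.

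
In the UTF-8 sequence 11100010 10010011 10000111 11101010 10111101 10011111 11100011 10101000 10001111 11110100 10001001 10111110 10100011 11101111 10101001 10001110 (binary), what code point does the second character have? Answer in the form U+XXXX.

Offset 0: leading byte 0xE2 = 11100010 → 3-byte char #1 = E2 93 87.
Offset 3: leading byte 0xEA = 11101010 → 3-byte char #2 = EA BD 9F.
Leading byte 0xEA = 11101010 matches 1110xxxx → 3-byte sequence.
Byte 1: 0xEA = 11101010, payload 1010 (4 bits).
Byte 2: 0xBD = 10111101 (10xxxxxx ✓), payload 111101.
Byte 3: 0x9F = 10011111 (10xxxxxx ✓), payload 011111.
Concatenate: 1010111101011111 = 0xAF5F (16 bits → U+AF5F).

U+AF5F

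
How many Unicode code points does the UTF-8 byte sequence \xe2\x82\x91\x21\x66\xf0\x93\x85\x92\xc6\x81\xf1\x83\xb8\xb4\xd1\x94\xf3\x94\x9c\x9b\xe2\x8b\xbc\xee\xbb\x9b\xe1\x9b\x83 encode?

Byte at offset 0: 0xE2 = 11100010 → 3-byte char (#1). Advance 3.
Byte at offset 3: 0x21 = 00100001 → 1-byte char (#2). Advance 1.
Byte at offset 4: 0x66 = 01100110 → 1-byte char (#3). Advance 1.
Byte at offset 5: 0xF0 = 11110000 → 4-byte char (#4). Advance 4.
Byte at offset 9: 0xC6 = 11000110 → 2-byte char (#5). Advance 2.
Byte at offset 11: 0xF1 = 11110001 → 4-byte char (#6). Advance 4.
Byte at offset 15: 0xD1 = 11010001 → 2-byte char (#7). Advance 2.
Byte at offset 17: 0xF3 = 11110011 → 4-byte char (#8). Advance 4.
Byte at offset 21: 0xE2 = 11100010 → 3-byte char (#9). Advance 3.
Byte at offset 24: 0xEE = 11101110 → 3-byte char (#10). Advance 3.
Byte at offset 27: 0xE1 = 11100001 → 3-byte char (#11). Advance 3.
Reached end at offset 30 after 11 code points.

11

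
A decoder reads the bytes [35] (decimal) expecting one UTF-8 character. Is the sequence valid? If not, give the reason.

valid

Leading byte 0x23 = 00100011 → 1-byte form.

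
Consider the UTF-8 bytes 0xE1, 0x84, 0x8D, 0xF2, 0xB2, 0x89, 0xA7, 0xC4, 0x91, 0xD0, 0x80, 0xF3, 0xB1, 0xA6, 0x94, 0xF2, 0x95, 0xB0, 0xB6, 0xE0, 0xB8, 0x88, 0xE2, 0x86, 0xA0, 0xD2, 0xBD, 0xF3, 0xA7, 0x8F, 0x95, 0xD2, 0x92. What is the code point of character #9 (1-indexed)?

Offset 0: leading byte 0xE1 = 11100001 → 3-byte char #1 = E1 84 8D.
Offset 3: leading byte 0xF2 = 11110010 → 4-byte char #2 = F2 B2 89 A7.
Offset 7: leading byte 0xC4 = 11000100 → 2-byte char #3 = C4 91.
Offset 9: leading byte 0xD0 = 11010000 → 2-byte char #4 = D0 80.
Offset 11: leading byte 0xF3 = 11110011 → 4-byte char #5 = F3 B1 A6 94.
Offset 15: leading byte 0xF2 = 11110010 → 4-byte char #6 = F2 95 B0 B6.
Offset 19: leading byte 0xE0 = 11100000 → 3-byte char #7 = E0 B8 88.
Offset 22: leading byte 0xE2 = 11100010 → 3-byte char #8 = E2 86 A0.
Offset 25: leading byte 0xD2 = 11010010 → 2-byte char #9 = D2 BD.
Leading byte 0xD2 = 11010010 matches 110xxxxx → 2-byte sequence.
Byte 1: 0xD2 = 11010010, payload 10010 (5 bits).
Byte 2: 0xBD = 10111101 (10xxxxxx ✓), payload 111101.
Concatenate: 10010111101 = 0x4BD (11 bits → U+04BD).

U+04BD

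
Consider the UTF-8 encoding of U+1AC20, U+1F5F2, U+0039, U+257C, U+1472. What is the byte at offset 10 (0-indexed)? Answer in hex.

U+1AC20 → 4-byte form F0 9A B0 A0 at offsets 0–3.
U+1F5F2 → 4-byte form F0 9F 97 B2 at offsets 4–7.
U+0039 → 1-byte form 39 at offsets 8–8.
U+257C → 3-byte form E2 95 BC at offsets 9–11.
Offset 10 falls in char 4's range; it's byte 2 of E2 95 BC = 0x95.

0x95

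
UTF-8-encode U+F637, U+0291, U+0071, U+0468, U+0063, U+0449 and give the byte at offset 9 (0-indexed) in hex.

0xD1

U+F637 → 3-byte form EF 98 B7 at offsets 0–2.
U+0291 → 2-byte form CA 91 at offsets 3–4.
U+0071 → 1-byte form 71 at offsets 5–5.
U+0468 → 2-byte form D1 A8 at offsets 6–7.
U+0063 → 1-byte form 63 at offsets 8–8.
U+0449 → 2-byte form D1 89 at offsets 9–10.
Offset 9 falls in char 6's range; it's byte 1 of D1 89 = 0xD1.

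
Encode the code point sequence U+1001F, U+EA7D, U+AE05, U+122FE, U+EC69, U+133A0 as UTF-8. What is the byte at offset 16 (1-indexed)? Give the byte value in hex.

1-indexed offset 16 is 0-indexed offset 15.
U+1001F → 4-byte form F0 90 80 9F at offsets 0–3.
U+EA7D → 3-byte form EE A9 BD at offsets 4–6.
U+AE05 → 3-byte form EA B8 85 at offsets 7–9.
U+122FE → 4-byte form F0 92 8B BE at offsets 10–13.
U+EC69 → 3-byte form EE B1 A9 at offsets 14–16.
Offset 15 falls in char 5's range; it's byte 2 of EE B1 A9 = 0xB1.

0xB1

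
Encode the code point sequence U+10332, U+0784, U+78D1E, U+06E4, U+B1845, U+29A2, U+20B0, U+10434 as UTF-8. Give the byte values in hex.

U+10332: 4-byte form → F0 90 8C B2.
U+0784: 2-byte form → DE 84.
U+78D1E: 4-byte form → F1 B8 B4 9E.
U+06E4: 2-byte form → DB A4.
U+B1845: 4-byte form → F2 B1 A1 85.
U+29A2: 3-byte form → E2 A6 A2.
U+20B0: 3-byte form → E2 82 B0.
U+10434: 4-byte form → F0 90 90 B4.
Concatenated (26 bytes): F0 90 8C B2 DE 84 F1 B8 B4 9E DB A4 F2 B1 A1 85 E2 A6 A2 E2 82 B0 F0 90 90 B4.

F0 90 8C B2 DE 84 F1 B8 B4 9E DB A4 F2 B1 A1 85 E2 A6 A2 E2 82 B0 F0 90 90 B4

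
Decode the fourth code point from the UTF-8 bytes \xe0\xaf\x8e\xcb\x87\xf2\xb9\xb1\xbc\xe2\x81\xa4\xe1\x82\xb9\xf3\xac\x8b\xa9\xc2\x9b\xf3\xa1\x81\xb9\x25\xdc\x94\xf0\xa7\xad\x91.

Offset 0: leading byte 0xE0 = 11100000 → 3-byte char #1 = E0 AF 8E.
Offset 3: leading byte 0xCB = 11001011 → 2-byte char #2 = CB 87.
Offset 5: leading byte 0xF2 = 11110010 → 4-byte char #3 = F2 B9 B1 BC.
Offset 9: leading byte 0xE2 = 11100010 → 3-byte char #4 = E2 81 A4.
Leading byte 0xE2 = 11100010 matches 1110xxxx → 3-byte sequence.
Byte 1: 0xE2 = 11100010, payload 0010 (4 bits).
Byte 2: 0x81 = 10000001 (10xxxxxx ✓), payload 000001.
Byte 3: 0xA4 = 10100100 (10xxxxxx ✓), payload 100100.
Concatenate: 0010000001100100 = 0x2064 (16 bits → U+2064).

U+2064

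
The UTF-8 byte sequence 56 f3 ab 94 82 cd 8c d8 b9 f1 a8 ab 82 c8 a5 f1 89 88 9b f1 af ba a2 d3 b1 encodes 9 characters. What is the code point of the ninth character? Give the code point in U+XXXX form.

Offset 0: leading byte 0x56 = 01010110 → 1-byte char #1 = 56.
Offset 1: leading byte 0xF3 = 11110011 → 4-byte char #2 = F3 AB 94 82.
Offset 5: leading byte 0xCD = 11001101 → 2-byte char #3 = CD 8C.
Offset 7: leading byte 0xD8 = 11011000 → 2-byte char #4 = D8 B9.
Offset 9: leading byte 0xF1 = 11110001 → 4-byte char #5 = F1 A8 AB 82.
Offset 13: leading byte 0xC8 = 11001000 → 2-byte char #6 = C8 A5.
Offset 15: leading byte 0xF1 = 11110001 → 4-byte char #7 = F1 89 88 9B.
Offset 19: leading byte 0xF1 = 11110001 → 4-byte char #8 = F1 AF BA A2.
Offset 23: leading byte 0xD3 = 11010011 → 2-byte char #9 = D3 B1.
Leading byte 0xD3 = 11010011 matches 110xxxxx → 2-byte sequence.
Byte 1: 0xD3 = 11010011, payload 10011 (5 bits).
Byte 2: 0xB1 = 10110001 (10xxxxxx ✓), payload 110001.
Concatenate: 10011110001 = 0x4F1 (11 bits → U+04F1).

U+04F1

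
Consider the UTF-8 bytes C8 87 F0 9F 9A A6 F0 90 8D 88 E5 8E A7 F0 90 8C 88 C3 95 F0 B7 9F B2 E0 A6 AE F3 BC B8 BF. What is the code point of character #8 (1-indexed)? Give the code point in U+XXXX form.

Offset 0: leading byte 0xC8 = 11001000 → 2-byte char #1 = C8 87.
Offset 2: leading byte 0xF0 = 11110000 → 4-byte char #2 = F0 9F 9A A6.
Offset 6: leading byte 0xF0 = 11110000 → 4-byte char #3 = F0 90 8D 88.
Offset 10: leading byte 0xE5 = 11100101 → 3-byte char #4 = E5 8E A7.
Offset 13: leading byte 0xF0 = 11110000 → 4-byte char #5 = F0 90 8C 88.
Offset 17: leading byte 0xC3 = 11000011 → 2-byte char #6 = C3 95.
Offset 19: leading byte 0xF0 = 11110000 → 4-byte char #7 = F0 B7 9F B2.
Offset 23: leading byte 0xE0 = 11100000 → 3-byte char #8 = E0 A6 AE.
Leading byte 0xE0 = 11100000 matches 1110xxxx → 3-byte sequence.
Byte 1: 0xE0 = 11100000, payload 0000 (4 bits).
Byte 2: 0xA6 = 10100110 (10xxxxxx ✓), payload 100110.
Byte 3: 0xAE = 10101110 (10xxxxxx ✓), payload 101110.
Concatenate: 0000100110101110 = 0x9AE (16 bits → U+09AE).

U+09AE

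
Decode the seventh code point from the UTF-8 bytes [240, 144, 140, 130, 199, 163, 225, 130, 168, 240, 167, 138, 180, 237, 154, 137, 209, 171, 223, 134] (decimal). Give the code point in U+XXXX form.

U+07C6

Offset 0: leading byte 0xF0 = 11110000 → 4-byte char #1 = F0 90 8C 82.
Offset 4: leading byte 0xC7 = 11000111 → 2-byte char #2 = C7 A3.
Offset 6: leading byte 0xE1 = 11100001 → 3-byte char #3 = E1 82 A8.
Offset 9: leading byte 0xF0 = 11110000 → 4-byte char #4 = F0 A7 8A B4.
Offset 13: leading byte 0xED = 11101101 → 3-byte char #5 = ED 9A 89.
Offset 16: leading byte 0xD1 = 11010001 → 2-byte char #6 = D1 AB.
Offset 18: leading byte 0xDF = 11011111 → 2-byte char #7 = DF 86.
Leading byte 0xDF = 11011111 matches 110xxxxx → 2-byte sequence.
Byte 1: 0xDF = 11011111, payload 11111 (5 bits).
Byte 2: 0x86 = 10000110 (10xxxxxx ✓), payload 000110.
Concatenate: 11111000110 = 0x7C6 (11 bits → U+07C6).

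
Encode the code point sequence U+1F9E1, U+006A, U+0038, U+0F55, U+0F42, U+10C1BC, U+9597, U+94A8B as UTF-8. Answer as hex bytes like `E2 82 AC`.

F0 9F A7 A1 6A 38 E0 BD 95 E0 BD 82 F4 8C 86 BC E9 96 97 F2 94 AA 8B

U+1F9E1: 4-byte form → F0 9F A7 A1.
U+006A: 1-byte form → 6A.
U+0038: 1-byte form → 38.
U+0F55: 3-byte form → E0 BD 95.
U+0F42: 3-byte form → E0 BD 82.
U+10C1BC: 4-byte form → F4 8C 86 BC.
U+9597: 3-byte form → E9 96 97.
U+94A8B: 4-byte form → F2 94 AA 8B.
Concatenated (23 bytes): F0 9F A7 A1 6A 38 E0 BD 95 E0 BD 82 F4 8C 86 BC E9 96 97 F2 94 AA 8B.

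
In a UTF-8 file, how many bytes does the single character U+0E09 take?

U+0E09 = 0xE09. UTF-8 uses 1 byte below 0x80, 2 below 0x800, 3 below 0x10000, 4 up to 0x10FFFF. 0xE09 is in U+0800–U+FFFF → 3 bytes.

3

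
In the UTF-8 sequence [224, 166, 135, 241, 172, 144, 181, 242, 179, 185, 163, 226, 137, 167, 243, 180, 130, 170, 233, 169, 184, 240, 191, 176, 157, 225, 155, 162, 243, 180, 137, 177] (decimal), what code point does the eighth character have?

Offset 0: leading byte 0xE0 = 11100000 → 3-byte char #1 = E0 A6 87.
Offset 3: leading byte 0xF1 = 11110001 → 4-byte char #2 = F1 AC 90 B5.
Offset 7: leading byte 0xF2 = 11110010 → 4-byte char #3 = F2 B3 B9 A3.
Offset 11: leading byte 0xE2 = 11100010 → 3-byte char #4 = E2 89 A7.
Offset 14: leading byte 0xF3 = 11110011 → 4-byte char #5 = F3 B4 82 AA.
Offset 18: leading byte 0xE9 = 11101001 → 3-byte char #6 = E9 A9 B8.
Offset 21: leading byte 0xF0 = 11110000 → 4-byte char #7 = F0 BF B0 9D.
Offset 25: leading byte 0xE1 = 11100001 → 3-byte char #8 = E1 9B A2.
Leading byte 0xE1 = 11100001 matches 1110xxxx → 3-byte sequence.
Byte 1: 0xE1 = 11100001, payload 0001 (4 bits).
Byte 2: 0x9B = 10011011 (10xxxxxx ✓), payload 011011.
Byte 3: 0xA2 = 10100010 (10xxxxxx ✓), payload 100010.
Concatenate: 0001011011100010 = 0x16E2 (16 bits → U+16E2).

U+16E2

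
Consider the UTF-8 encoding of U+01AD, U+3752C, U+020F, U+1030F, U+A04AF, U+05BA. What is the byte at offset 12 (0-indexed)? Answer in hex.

0xF2

U+01AD → 2-byte form C6 AD at offsets 0–1.
U+3752C → 4-byte form F0 B7 94 AC at offsets 2–5.
U+020F → 2-byte form C8 8F at offsets 6–7.
U+1030F → 4-byte form F0 90 8C 8F at offsets 8–11.
U+A04AF → 4-byte form F2 A0 92 AF at offsets 12–15.
Offset 12 falls in char 5's range; it's byte 1 of F2 A0 92 AF = 0xF2.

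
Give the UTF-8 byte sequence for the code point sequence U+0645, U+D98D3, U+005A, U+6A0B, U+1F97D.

D9 85 F3 99 A3 93 5A E6 A8 8B F0 9F A5 BD

U+0645: 2-byte form → D9 85.
U+D98D3: 4-byte form → F3 99 A3 93.
U+005A: 1-byte form → 5A.
U+6A0B: 3-byte form → E6 A8 8B.
U+1F97D: 4-byte form → F0 9F A5 BD.
Concatenated (14 bytes): D9 85 F3 99 A3 93 5A E6 A8 8B F0 9F A5 BD.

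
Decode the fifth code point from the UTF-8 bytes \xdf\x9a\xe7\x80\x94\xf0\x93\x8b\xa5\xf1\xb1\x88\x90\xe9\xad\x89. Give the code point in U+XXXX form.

U+9B49

Offset 0: leading byte 0xDF = 11011111 → 2-byte char #1 = DF 9A.
Offset 2: leading byte 0xE7 = 11100111 → 3-byte char #2 = E7 80 94.
Offset 5: leading byte 0xF0 = 11110000 → 4-byte char #3 = F0 93 8B A5.
Offset 9: leading byte 0xF1 = 11110001 → 4-byte char #4 = F1 B1 88 90.
Offset 13: leading byte 0xE9 = 11101001 → 3-byte char #5 = E9 AD 89.
Leading byte 0xE9 = 11101001 matches 1110xxxx → 3-byte sequence.
Byte 1: 0xE9 = 11101001, payload 1001 (4 bits).
Byte 2: 0xAD = 10101101 (10xxxxxx ✓), payload 101101.
Byte 3: 0x89 = 10001001 (10xxxxxx ✓), payload 001001.
Concatenate: 1001101101001001 = 0x9B49 (16 bits → U+9B49).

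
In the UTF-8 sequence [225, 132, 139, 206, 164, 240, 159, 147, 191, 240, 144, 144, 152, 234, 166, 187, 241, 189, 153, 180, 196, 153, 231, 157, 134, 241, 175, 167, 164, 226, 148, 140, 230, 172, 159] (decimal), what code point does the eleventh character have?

U+6B1F

Offset 0: leading byte 0xE1 = 11100001 → 3-byte char #1 = E1 84 8B.
Offset 3: leading byte 0xCE = 11001110 → 2-byte char #2 = CE A4.
Offset 5: leading byte 0xF0 = 11110000 → 4-byte char #3 = F0 9F 93 BF.
Offset 9: leading byte 0xF0 = 11110000 → 4-byte char #4 = F0 90 90 98.
Offset 13: leading byte 0xEA = 11101010 → 3-byte char #5 = EA A6 BB.
Offset 16: leading byte 0xF1 = 11110001 → 4-byte char #6 = F1 BD 99 B4.
Offset 20: leading byte 0xC4 = 11000100 → 2-byte char #7 = C4 99.
Offset 22: leading byte 0xE7 = 11100111 → 3-byte char #8 = E7 9D 86.
Offset 25: leading byte 0xF1 = 11110001 → 4-byte char #9 = F1 AF A7 A4.
Offset 29: leading byte 0xE2 = 11100010 → 3-byte char #10 = E2 94 8C.
Offset 32: leading byte 0xE6 = 11100110 → 3-byte char #11 = E6 AC 9F.
Leading byte 0xE6 = 11100110 matches 1110xxxx → 3-byte sequence.
Byte 1: 0xE6 = 11100110, payload 0110 (4 bits).
Byte 2: 0xAC = 10101100 (10xxxxxx ✓), payload 101100.
Byte 3: 0x9F = 10011111 (10xxxxxx ✓), payload 011111.
Concatenate: 0110101100011111 = 0x6B1F (16 bits → U+6B1F).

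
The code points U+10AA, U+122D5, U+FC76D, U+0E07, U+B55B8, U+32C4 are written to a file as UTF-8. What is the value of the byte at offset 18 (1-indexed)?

0xB8

1-indexed offset 18 is 0-indexed offset 17.
U+10AA → 3-byte form E1 82 AA at offsets 0–2.
U+122D5 → 4-byte form F0 92 8B 95 at offsets 3–6.
U+FC76D → 4-byte form F3 BC 9D AD at offsets 7–10.
U+0E07 → 3-byte form E0 B8 87 at offsets 11–13.
U+B55B8 → 4-byte form F2 B5 96 B8 at offsets 14–17.
Offset 17 falls in char 5's range; it's byte 4 of F2 B5 96 B8 = 0xB8.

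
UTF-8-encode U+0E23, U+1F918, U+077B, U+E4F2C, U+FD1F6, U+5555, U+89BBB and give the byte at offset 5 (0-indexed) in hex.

U+0E23 → 3-byte form E0 B8 A3 at offsets 0–2.
U+1F918 → 4-byte form F0 9F A4 98 at offsets 3–6.
Offset 5 falls in char 2's range; it's byte 3 of F0 9F A4 98 = 0xA4.

0xA4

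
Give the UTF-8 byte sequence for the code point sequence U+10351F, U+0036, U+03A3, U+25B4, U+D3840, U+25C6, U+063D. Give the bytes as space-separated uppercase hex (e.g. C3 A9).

F4 83 94 9F 36 CE A3 E2 96 B4 F3 93 A1 80 E2 97 86 D8 BD

U+10351F: 4-byte form → F4 83 94 9F.
U+0036: 1-byte form → 36.
U+03A3: 2-byte form → CE A3.
U+25B4: 3-byte form → E2 96 B4.
U+D3840: 4-byte form → F3 93 A1 80.
U+25C6: 3-byte form → E2 97 86.
U+063D: 2-byte form → D8 BD.
Concatenated (19 bytes): F4 83 94 9F 36 CE A3 E2 96 B4 F3 93 A1 80 E2 97 86 D8 BD.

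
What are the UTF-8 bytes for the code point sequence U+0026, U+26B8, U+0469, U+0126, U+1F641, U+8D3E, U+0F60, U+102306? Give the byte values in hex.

U+0026: 1-byte form → 26.
U+26B8: 3-byte form → E2 9A B8.
U+0469: 2-byte form → D1 A9.
U+0126: 2-byte form → C4 A6.
U+1F641: 4-byte form → F0 9F 99 81.
U+8D3E: 3-byte form → E8 B4 BE.
U+0F60: 3-byte form → E0 BD A0.
U+102306: 4-byte form → F4 82 8C 86.
Concatenated (22 bytes): 26 E2 9A B8 D1 A9 C4 A6 F0 9F 99 81 E8 B4 BE E0 BD A0 F4 82 8C 86.

26 E2 9A B8 D1 A9 C4 A6 F0 9F 99 81 E8 B4 BE E0 BD A0 F4 82 8C 86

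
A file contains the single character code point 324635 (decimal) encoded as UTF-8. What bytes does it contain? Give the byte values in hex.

U+4F41B = 0x4F41B = 324635 decimal. In range U+10000–U+10FFFF → 4-byte form: 11110xxx 10xxxxxx 10xxxxxx 10xxxxxx.
Binary (21 bits): 001001111010000011011.
Split 3+6+6+6: 001 | 001111 | 010000 | 011011.
Byte 1: 11110001 = 0xF1.
Byte 2: 10001111 = 0x8F.
Byte 3: 10010000 = 0x90.
Byte 4: 10011011 = 0x9B.

F1 8F 90 9B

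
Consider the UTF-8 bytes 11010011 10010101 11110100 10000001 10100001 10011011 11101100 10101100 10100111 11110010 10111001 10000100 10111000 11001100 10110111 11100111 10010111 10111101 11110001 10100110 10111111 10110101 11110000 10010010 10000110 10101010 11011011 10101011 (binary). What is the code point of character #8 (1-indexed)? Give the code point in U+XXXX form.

U+121AA

Offset 0: leading byte 0xD3 = 11010011 → 2-byte char #1 = D3 95.
Offset 2: leading byte 0xF4 = 11110100 → 4-byte char #2 = F4 81 A1 9B.
Offset 6: leading byte 0xEC = 11101100 → 3-byte char #3 = EC AC A7.
Offset 9: leading byte 0xF2 = 11110010 → 4-byte char #4 = F2 B9 84 B8.
Offset 13: leading byte 0xCC = 11001100 → 2-byte char #5 = CC B7.
Offset 15: leading byte 0xE7 = 11100111 → 3-byte char #6 = E7 97 BD.
Offset 18: leading byte 0xF1 = 11110001 → 4-byte char #7 = F1 A6 BF B5.
Offset 22: leading byte 0xF0 = 11110000 → 4-byte char #8 = F0 92 86 AA.
Leading byte 0xF0 = 11110000 matches 11110xxx → 4-byte sequence.
Byte 1: 0xF0 = 11110000, payload 000 (3 bits).
Byte 2: 0x92 = 10010010 (10xxxxxx ✓), payload 010010.
Byte 3: 0x86 = 10000110 (10xxxxxx ✓), payload 000110.
Byte 4: 0xAA = 10101010 (10xxxxxx ✓), payload 101010.
Concatenate: 000010010000110101010 = 0x121AA (21 bits → U+121AA).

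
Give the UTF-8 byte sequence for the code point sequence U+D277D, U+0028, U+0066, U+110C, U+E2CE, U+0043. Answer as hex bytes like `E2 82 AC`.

U+D277D: 4-byte form → F3 92 9D BD.
U+0028: 1-byte form → 28.
U+0066: 1-byte form → 66.
U+110C: 3-byte form → E1 84 8C.
U+E2CE: 3-byte form → EE 8B 8E.
U+0043: 1-byte form → 43.
Concatenated (13 bytes): F3 92 9D BD 28 66 E1 84 8C EE 8B 8E 43.

F3 92 9D BD 28 66 E1 84 8C EE 8B 8E 43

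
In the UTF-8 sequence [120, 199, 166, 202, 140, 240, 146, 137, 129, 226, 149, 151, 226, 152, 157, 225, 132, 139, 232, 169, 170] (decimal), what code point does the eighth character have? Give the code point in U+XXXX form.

U+8A6A

Offset 0: leading byte 0x78 = 01111000 → 1-byte char #1 = 78.
Offset 1: leading byte 0xC7 = 11000111 → 2-byte char #2 = C7 A6.
Offset 3: leading byte 0xCA = 11001010 → 2-byte char #3 = CA 8C.
Offset 5: leading byte 0xF0 = 11110000 → 4-byte char #4 = F0 92 89 81.
Offset 9: leading byte 0xE2 = 11100010 → 3-byte char #5 = E2 95 97.
Offset 12: leading byte 0xE2 = 11100010 → 3-byte char #6 = E2 98 9D.
Offset 15: leading byte 0xE1 = 11100001 → 3-byte char #7 = E1 84 8B.
Offset 18: leading byte 0xE8 = 11101000 → 3-byte char #8 = E8 A9 AA.
Leading byte 0xE8 = 11101000 matches 1110xxxx → 3-byte sequence.
Byte 1: 0xE8 = 11101000, payload 1000 (4 bits).
Byte 2: 0xA9 = 10101001 (10xxxxxx ✓), payload 101001.
Byte 3: 0xAA = 10101010 (10xxxxxx ✓), payload 101010.
Concatenate: 1000101001101010 = 0x8A6A (16 bits → U+8A6A).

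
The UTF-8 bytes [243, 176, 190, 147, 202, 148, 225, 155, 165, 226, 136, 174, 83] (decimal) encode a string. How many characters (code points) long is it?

5

Byte at offset 0: 0xF3 = 11110011 → 4-byte char (#1). Advance 4.
Byte at offset 4: 0xCA = 11001010 → 2-byte char (#2). Advance 2.
Byte at offset 6: 0xE1 = 11100001 → 3-byte char (#3). Advance 3.
Byte at offset 9: 0xE2 = 11100010 → 3-byte char (#4). Advance 3.
Byte at offset 12: 0x53 = 01010011 → 1-byte char (#5). Advance 1.
Reached end at offset 13 after 5 code points.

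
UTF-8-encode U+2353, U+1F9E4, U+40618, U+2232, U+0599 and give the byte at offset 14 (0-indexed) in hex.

0xD6

U+2353 → 3-byte form E2 8D 93 at offsets 0–2.
U+1F9E4 → 4-byte form F0 9F A7 A4 at offsets 3–6.
U+40618 → 4-byte form F1 80 98 98 at offsets 7–10.
U+2232 → 3-byte form E2 88 B2 at offsets 11–13.
U+0599 → 2-byte form D6 99 at offsets 14–15.
Offset 14 falls in char 5's range; it's byte 1 of D6 99 = 0xD6.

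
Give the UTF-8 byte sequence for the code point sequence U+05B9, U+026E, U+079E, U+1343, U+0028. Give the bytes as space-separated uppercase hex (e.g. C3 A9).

U+05B9: 2-byte form → D6 B9.
U+026E: 2-byte form → C9 AE.
U+079E: 2-byte form → DE 9E.
U+1343: 3-byte form → E1 8D 83.
U+0028: 1-byte form → 28.
Concatenated (10 bytes): D6 B9 C9 AE DE 9E E1 8D 83 28.

D6 B9 C9 AE DE 9E E1 8D 83 28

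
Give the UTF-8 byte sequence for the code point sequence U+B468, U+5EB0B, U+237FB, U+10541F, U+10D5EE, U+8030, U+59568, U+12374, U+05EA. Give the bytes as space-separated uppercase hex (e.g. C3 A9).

U+B468: 3-byte form → EB 91 A8.
U+5EB0B: 4-byte form → F1 9E AC 8B.
U+237FB: 4-byte form → F0 A3 9F BB.
U+10541F: 4-byte form → F4 85 90 9F.
U+10D5EE: 4-byte form → F4 8D 97 AE.
U+8030: 3-byte form → E8 80 B0.
U+59568: 4-byte form → F1 99 95 A8.
U+12374: 4-byte form → F0 92 8D B4.
U+05EA: 2-byte form → D7 AA.
Concatenated (32 bytes): EB 91 A8 F1 9E AC 8B F0 A3 9F BB F4 85 90 9F F4 8D 97 AE E8 80 B0 F1 99 95 A8 F0 92 8D B4 D7 AA.

EB 91 A8 F1 9E AC 8B F0 A3 9F BB F4 85 90 9F F4 8D 97 AE E8 80 B0 F1 99 95 A8 F0 92 8D B4 D7 AA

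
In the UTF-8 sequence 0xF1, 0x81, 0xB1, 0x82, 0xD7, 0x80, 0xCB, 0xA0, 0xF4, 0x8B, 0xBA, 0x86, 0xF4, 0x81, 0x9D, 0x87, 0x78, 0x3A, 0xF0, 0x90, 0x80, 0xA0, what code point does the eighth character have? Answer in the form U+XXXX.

Offset 0: leading byte 0xF1 = 11110001 → 4-byte char #1 = F1 81 B1 82.
Offset 4: leading byte 0xD7 = 11010111 → 2-byte char #2 = D7 80.
Offset 6: leading byte 0xCB = 11001011 → 2-byte char #3 = CB A0.
Offset 8: leading byte 0xF4 = 11110100 → 4-byte char #4 = F4 8B BA 86.
Offset 12: leading byte 0xF4 = 11110100 → 4-byte char #5 = F4 81 9D 87.
Offset 16: leading byte 0x78 = 01111000 → 1-byte char #6 = 78.
Offset 17: leading byte 0x3A = 00111010 → 1-byte char #7 = 3A.
Offset 18: leading byte 0xF0 = 11110000 → 4-byte char #8 = F0 90 80 A0.
Leading byte 0xF0 = 11110000 matches 11110xxx → 4-byte sequence.
Byte 1: 0xF0 = 11110000, payload 000 (3 bits).
Byte 2: 0x90 = 10010000 (10xxxxxx ✓), payload 010000.
Byte 3: 0x80 = 10000000 (10xxxxxx ✓), payload 000000.
Byte 4: 0xA0 = 10100000 (10xxxxxx ✓), payload 100000.
Concatenate: 000010000000000100000 = 0x10020 (21 bits → U+10020).

U+10020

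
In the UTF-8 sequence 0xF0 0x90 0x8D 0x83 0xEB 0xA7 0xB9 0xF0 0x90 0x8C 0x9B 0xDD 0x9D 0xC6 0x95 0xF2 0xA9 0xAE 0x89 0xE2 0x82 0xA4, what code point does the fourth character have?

U+075D

Offset 0: leading byte 0xF0 = 11110000 → 4-byte char #1 = F0 90 8D 83.
Offset 4: leading byte 0xEB = 11101011 → 3-byte char #2 = EB A7 B9.
Offset 7: leading byte 0xF0 = 11110000 → 4-byte char #3 = F0 90 8C 9B.
Offset 11: leading byte 0xDD = 11011101 → 2-byte char #4 = DD 9D.
Leading byte 0xDD = 11011101 matches 110xxxxx → 2-byte sequence.
Byte 1: 0xDD = 11011101, payload 11101 (5 bits).
Byte 2: 0x9D = 10011101 (10xxxxxx ✓), payload 011101.
Concatenate: 11101011101 = 0x75D (11 bits → U+075D).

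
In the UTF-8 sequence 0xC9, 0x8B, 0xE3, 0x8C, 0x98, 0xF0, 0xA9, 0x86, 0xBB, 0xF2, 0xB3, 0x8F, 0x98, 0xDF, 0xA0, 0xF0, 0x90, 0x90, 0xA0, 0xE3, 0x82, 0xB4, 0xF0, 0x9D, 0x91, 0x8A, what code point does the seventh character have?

Offset 0: leading byte 0xC9 = 11001001 → 2-byte char #1 = C9 8B.
Offset 2: leading byte 0xE3 = 11100011 → 3-byte char #2 = E3 8C 98.
Offset 5: leading byte 0xF0 = 11110000 → 4-byte char #3 = F0 A9 86 BB.
Offset 9: leading byte 0xF2 = 11110010 → 4-byte char #4 = F2 B3 8F 98.
Offset 13: leading byte 0xDF = 11011111 → 2-byte char #5 = DF A0.
Offset 15: leading byte 0xF0 = 11110000 → 4-byte char #6 = F0 90 90 A0.
Offset 19: leading byte 0xE3 = 11100011 → 3-byte char #7 = E3 82 B4.
Leading byte 0xE3 = 11100011 matches 1110xxxx → 3-byte sequence.
Byte 1: 0xE3 = 11100011, payload 0011 (4 bits).
Byte 2: 0x82 = 10000010 (10xxxxxx ✓), payload 000010.
Byte 3: 0xB4 = 10110100 (10xxxxxx ✓), payload 110100.
Concatenate: 0011000010110100 = 0x30B4 (16 bits → U+30B4).

U+30B4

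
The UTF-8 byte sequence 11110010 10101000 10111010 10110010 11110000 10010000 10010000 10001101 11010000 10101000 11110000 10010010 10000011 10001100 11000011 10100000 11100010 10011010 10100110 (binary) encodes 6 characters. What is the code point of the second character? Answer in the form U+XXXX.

U+1040D

Offset 0: leading byte 0xF2 = 11110010 → 4-byte char #1 = F2 A8 BA B2.
Offset 4: leading byte 0xF0 = 11110000 → 4-byte char #2 = F0 90 90 8D.
Leading byte 0xF0 = 11110000 matches 11110xxx → 4-byte sequence.
Byte 1: 0xF0 = 11110000, payload 000 (3 bits).
Byte 2: 0x90 = 10010000 (10xxxxxx ✓), payload 010000.
Byte 3: 0x90 = 10010000 (10xxxxxx ✓), payload 010000.
Byte 4: 0x8D = 10001101 (10xxxxxx ✓), payload 001101.
Concatenate: 000010000010000001101 = 0x1040D (21 bits → U+1040D).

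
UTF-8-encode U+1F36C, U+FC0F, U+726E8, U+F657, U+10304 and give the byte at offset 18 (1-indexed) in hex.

0x84

1-indexed offset 18 is 0-indexed offset 17.
U+1F36C → 4-byte form F0 9F 8D AC at offsets 0–3.
U+FC0F → 3-byte form EF B0 8F at offsets 4–6.
U+726E8 → 4-byte form F1 B2 9B A8 at offsets 7–10.
U+F657 → 3-byte form EF 99 97 at offsets 11–13.
U+10304 → 4-byte form F0 90 8C 84 at offsets 14–17.
Offset 17 falls in char 5's range; it's byte 4 of F0 90 8C 84 = 0x84.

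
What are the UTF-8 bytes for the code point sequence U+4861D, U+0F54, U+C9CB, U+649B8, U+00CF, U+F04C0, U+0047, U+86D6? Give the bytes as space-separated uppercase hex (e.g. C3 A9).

U+4861D: 4-byte form → F1 88 98 9D.
U+0F54: 3-byte form → E0 BD 94.
U+C9CB: 3-byte form → EC A7 8B.
U+649B8: 4-byte form → F1 A4 A6 B8.
U+00CF: 2-byte form → C3 8F.
U+F04C0: 4-byte form → F3 B0 93 80.
U+0047: 1-byte form → 47.
U+86D6: 3-byte form → E8 9B 96.
Concatenated (24 bytes): F1 88 98 9D E0 BD 94 EC A7 8B F1 A4 A6 B8 C3 8F F3 B0 93 80 47 E8 9B 96.

F1 88 98 9D E0 BD 94 EC A7 8B F1 A4 A6 B8 C3 8F F3 B0 93 80 47 E8 9B 96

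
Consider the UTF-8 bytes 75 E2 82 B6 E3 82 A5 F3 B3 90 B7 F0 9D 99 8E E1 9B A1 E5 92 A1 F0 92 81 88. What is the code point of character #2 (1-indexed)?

U+20B6

Offset 0: leading byte 0x75 = 01110101 → 1-byte char #1 = 75.
Offset 1: leading byte 0xE2 = 11100010 → 3-byte char #2 = E2 82 B6.
Leading byte 0xE2 = 11100010 matches 1110xxxx → 3-byte sequence.
Byte 1: 0xE2 = 11100010, payload 0010 (4 bits).
Byte 2: 0x82 = 10000010 (10xxxxxx ✓), payload 000010.
Byte 3: 0xB6 = 10110110 (10xxxxxx ✓), payload 110110.
Concatenate: 0010000010110110 = 0x20B6 (16 bits → U+20B6).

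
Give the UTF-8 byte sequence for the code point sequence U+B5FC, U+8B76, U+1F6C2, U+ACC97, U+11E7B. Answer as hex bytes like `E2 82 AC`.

U+B5FC: 3-byte form → EB 97 BC.
U+8B76: 3-byte form → E8 AD B6.
U+1F6C2: 4-byte form → F0 9F 9B 82.
U+ACC97: 4-byte form → F2 AC B2 97.
U+11E7B: 4-byte form → F0 91 B9 BB.
Concatenated (18 bytes): EB 97 BC E8 AD B6 F0 9F 9B 82 F2 AC B2 97 F0 91 B9 BB.

EB 97 BC E8 AD B6 F0 9F 9B 82 F2 AC B2 97 F0 91 B9 BB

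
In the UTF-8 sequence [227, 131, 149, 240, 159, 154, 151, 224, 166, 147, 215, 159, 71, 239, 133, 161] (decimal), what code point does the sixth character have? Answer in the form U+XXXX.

Offset 0: leading byte 0xE3 = 11100011 → 3-byte char #1 = E3 83 95.
Offset 3: leading byte 0xF0 = 11110000 → 4-byte char #2 = F0 9F 9A 97.
Offset 7: leading byte 0xE0 = 11100000 → 3-byte char #3 = E0 A6 93.
Offset 10: leading byte 0xD7 = 11010111 → 2-byte char #4 = D7 9F.
Offset 12: leading byte 0x47 = 01000111 → 1-byte char #5 = 47.
Offset 13: leading byte 0xEF = 11101111 → 3-byte char #6 = EF 85 A1.
Leading byte 0xEF = 11101111 matches 1110xxxx → 3-byte sequence.
Byte 1: 0xEF = 11101111, payload 1111 (4 bits).
Byte 2: 0x85 = 10000101 (10xxxxxx ✓), payload 000101.
Byte 3: 0xA1 = 10100001 (10xxxxxx ✓), payload 100001.
Concatenate: 1111000101100001 = 0xF161 (16 bits → U+F161).

U+F161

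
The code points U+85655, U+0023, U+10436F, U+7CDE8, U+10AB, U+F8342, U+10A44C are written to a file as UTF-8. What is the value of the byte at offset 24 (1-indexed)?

0x8C

1-indexed offset 24 is 0-indexed offset 23.
U+85655 → 4-byte form F2 85 99 95 at offsets 0–3.
U+0023 → 1-byte form 23 at offsets 4–4.
U+10436F → 4-byte form F4 84 8D AF at offsets 5–8.
U+7CDE8 → 4-byte form F1 BC B7 A8 at offsets 9–12.
U+10AB → 3-byte form E1 82 AB at offsets 13–15.
U+F8342 → 4-byte form F3 B8 8D 82 at offsets 16–19.
U+10A44C → 4-byte form F4 8A 91 8C at offsets 20–23.
Offset 23 falls in char 7's range; it's byte 4 of F4 8A 91 8C = 0x8C.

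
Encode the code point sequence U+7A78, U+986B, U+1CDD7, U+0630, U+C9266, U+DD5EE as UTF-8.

U+7A78: 3-byte form → E7 A9 B8.
U+986B: 3-byte form → E9 A1 AB.
U+1CDD7: 4-byte form → F0 9C B7 97.
U+0630: 2-byte form → D8 B0.
U+C9266: 4-byte form → F3 89 89 A6.
U+DD5EE: 4-byte form → F3 9D 97 AE.
Concatenated (20 bytes): E7 A9 B8 E9 A1 AB F0 9C B7 97 D8 B0 F3 89 89 A6 F3 9D 97 AE.

E7 A9 B8 E9 A1 AB F0 9C B7 97 D8 B0 F3 89 89 A6 F3 9D 97 AE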